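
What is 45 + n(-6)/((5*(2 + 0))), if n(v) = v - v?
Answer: 45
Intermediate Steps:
n(v) = 0
45 + n(-6)/((5*(2 + 0))) = 45 + 0/(5*(2 + 0)) = 45 + 0/(5*2) = 45 + 0/10 = 45 + (⅒)*0 = 45 + 0 = 45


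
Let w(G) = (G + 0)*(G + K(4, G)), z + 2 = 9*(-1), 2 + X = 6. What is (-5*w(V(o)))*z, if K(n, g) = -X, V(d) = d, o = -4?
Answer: 1760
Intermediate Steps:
X = 4 (X = -2 + 6 = 4)
z = -11 (z = -2 + 9*(-1) = -2 - 9 = -11)
K(n, g) = -4 (K(n, g) = -1*4 = -4)
w(G) = G*(-4 + G) (w(G) = (G + 0)*(G - 4) = G*(-4 + G))
(-5*w(V(o)))*z = -(-20)*(-4 - 4)*(-11) = -(-20)*(-8)*(-11) = -5*32*(-11) = -160*(-11) = 1760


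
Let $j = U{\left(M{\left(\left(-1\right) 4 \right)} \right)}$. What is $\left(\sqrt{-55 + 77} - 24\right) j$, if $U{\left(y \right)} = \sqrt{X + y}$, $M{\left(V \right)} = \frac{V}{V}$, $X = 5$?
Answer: $\sqrt{6} \left(-24 + \sqrt{22}\right) \approx -47.299$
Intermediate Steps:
$M{\left(V \right)} = 1$
$U{\left(y \right)} = \sqrt{5 + y}$
$j = \sqrt{6}$ ($j = \sqrt{5 + 1} = \sqrt{6} \approx 2.4495$)
$\left(\sqrt{-55 + 77} - 24\right) j = \left(\sqrt{-55 + 77} - 24\right) \sqrt{6} = \left(\sqrt{22} - 24\right) \sqrt{6} = \left(-24 + \sqrt{22}\right) \sqrt{6} = \sqrt{6} \left(-24 + \sqrt{22}\right)$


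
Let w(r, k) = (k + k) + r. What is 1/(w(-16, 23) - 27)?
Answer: ⅓ ≈ 0.33333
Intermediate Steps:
w(r, k) = r + 2*k (w(r, k) = 2*k + r = r + 2*k)
1/(w(-16, 23) - 27) = 1/((-16 + 2*23) - 27) = 1/((-16 + 46) - 27) = 1/(30 - 27) = 1/3 = ⅓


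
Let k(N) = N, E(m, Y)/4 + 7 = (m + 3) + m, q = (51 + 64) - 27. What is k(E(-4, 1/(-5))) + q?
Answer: 40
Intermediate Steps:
q = 88 (q = 115 - 27 = 88)
E(m, Y) = -16 + 8*m (E(m, Y) = -28 + 4*((m + 3) + m) = -28 + 4*((3 + m) + m) = -28 + 4*(3 + 2*m) = -28 + (12 + 8*m) = -16 + 8*m)
k(E(-4, 1/(-5))) + q = (-16 + 8*(-4)) + 88 = (-16 - 32) + 88 = -48 + 88 = 40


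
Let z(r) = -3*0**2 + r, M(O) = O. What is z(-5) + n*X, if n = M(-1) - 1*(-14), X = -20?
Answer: -265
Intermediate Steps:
z(r) = r (z(r) = -3*0 + r = 0 + r = r)
n = 13 (n = -1 - 1*(-14) = -1 + 14 = 13)
z(-5) + n*X = -5 + 13*(-20) = -5 - 260 = -265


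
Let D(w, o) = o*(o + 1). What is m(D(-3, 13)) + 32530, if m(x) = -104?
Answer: 32426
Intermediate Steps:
D(w, o) = o*(1 + o)
m(D(-3, 13)) + 32530 = -104 + 32530 = 32426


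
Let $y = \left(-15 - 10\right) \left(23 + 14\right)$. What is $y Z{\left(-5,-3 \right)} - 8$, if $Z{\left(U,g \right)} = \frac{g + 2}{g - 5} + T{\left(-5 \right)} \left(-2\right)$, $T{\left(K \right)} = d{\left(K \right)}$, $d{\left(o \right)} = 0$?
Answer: $- \frac{989}{8} \approx -123.63$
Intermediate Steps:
$T{\left(K \right)} = 0$
$y = -925$ ($y = \left(-25\right) 37 = -925$)
$Z{\left(U,g \right)} = \frac{2 + g}{-5 + g}$ ($Z{\left(U,g \right)} = \frac{g + 2}{g - 5} + 0 \left(-2\right) = \frac{2 + g}{-5 + g} + 0 = \frac{2 + g}{-5 + g}$)
$y Z{\left(-5,-3 \right)} - 8 = - 925 \frac{2 - 3}{-5 - 3} - 8 = - 925 \frac{1}{-8} \left(-1\right) - 8 = - 925 \left(\left(- \frac{1}{8}\right) \left(-1\right)\right) - 8 = \left(-925\right) \frac{1}{8} - 8 = - \frac{925}{8} - 8 = - \frac{989}{8}$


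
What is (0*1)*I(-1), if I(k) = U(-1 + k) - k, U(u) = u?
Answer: 0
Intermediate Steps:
I(k) = -1 (I(k) = (-1 + k) - k = -1)
(0*1)*I(-1) = (0*1)*(-1) = 0*(-1) = 0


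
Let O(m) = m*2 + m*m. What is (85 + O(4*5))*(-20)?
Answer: -10500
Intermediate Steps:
O(m) = m² + 2*m (O(m) = 2*m + m² = m² + 2*m)
(85 + O(4*5))*(-20) = (85 + (4*5)*(2 + 4*5))*(-20) = (85 + 20*(2 + 20))*(-20) = (85 + 20*22)*(-20) = (85 + 440)*(-20) = 525*(-20) = -10500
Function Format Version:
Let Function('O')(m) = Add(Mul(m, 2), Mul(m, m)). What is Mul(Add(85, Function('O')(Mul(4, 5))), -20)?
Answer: -10500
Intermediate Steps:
Function('O')(m) = Add(Pow(m, 2), Mul(2, m)) (Function('O')(m) = Add(Mul(2, m), Pow(m, 2)) = Add(Pow(m, 2), Mul(2, m)))
Mul(Add(85, Function('O')(Mul(4, 5))), -20) = Mul(Add(85, Mul(Mul(4, 5), Add(2, Mul(4, 5)))), -20) = Mul(Add(85, Mul(20, Add(2, 20))), -20) = Mul(Add(85, Mul(20, 22)), -20) = Mul(Add(85, 440), -20) = Mul(525, -20) = -10500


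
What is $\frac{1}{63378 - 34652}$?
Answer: $\frac{1}{28726} \approx 3.4812 \cdot 10^{-5}$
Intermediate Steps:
$\frac{1}{63378 - 34652} = \frac{1}{28726}$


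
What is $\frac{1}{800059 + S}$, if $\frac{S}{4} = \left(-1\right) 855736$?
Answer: $- \frac{1}{2622885} \approx -3.8126 \cdot 10^{-7}$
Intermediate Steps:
$S = -3422944$ ($S = 4 \left(\left(-1\right) 855736\right) = 4 \left(-855736\right) = -3422944$)
$\frac{1}{800059 + S} = \frac{1}{800059 - 3422944} = \frac{1}{-2622885} = - \frac{1}{2622885}$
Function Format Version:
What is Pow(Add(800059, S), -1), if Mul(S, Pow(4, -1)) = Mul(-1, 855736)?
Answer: Rational(-1, 2622885) ≈ -3.8126e-7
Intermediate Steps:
S = -3422944 (S = Mul(4, Mul(-1, 855736)) = Mul(4, -855736) = -3422944)
Pow(Add(800059, S), -1) = Pow(Add(800059, -3422944), -1) = Pow(-2622885, -1) = Rational(-1, 2622885)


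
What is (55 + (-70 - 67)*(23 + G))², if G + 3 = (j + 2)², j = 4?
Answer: 58018689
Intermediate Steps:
G = 33 (G = -3 + (4 + 2)² = -3 + 6² = -3 + 36 = 33)
(55 + (-70 - 67)*(23 + G))² = (55 + (-70 - 67)*(23 + 33))² = (55 - 137*56)² = (55 - 7672)² = (-7617)² = 58018689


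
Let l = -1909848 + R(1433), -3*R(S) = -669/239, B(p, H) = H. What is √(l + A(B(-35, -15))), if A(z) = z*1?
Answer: I*√109093231126/239 ≈ 1382.0*I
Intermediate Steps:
A(z) = z
R(S) = 223/239 (R(S) = -(-223)/239 = -⅓*(-669/239) = 223/239)
l = -456453449/239 (l = -1909848 + 223/239 = -456453449/239 ≈ -1.9098e+6)
√(l + A(B(-35, -15))) = √(-456453449/239 - 15) = √(-456457034/239) = I*√109093231126/239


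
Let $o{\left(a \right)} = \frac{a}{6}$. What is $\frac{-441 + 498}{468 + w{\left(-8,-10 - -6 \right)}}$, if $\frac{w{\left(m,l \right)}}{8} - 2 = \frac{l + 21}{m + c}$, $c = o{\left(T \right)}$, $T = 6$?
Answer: $\frac{133}{1084} \approx 0.12269$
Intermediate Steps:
$o{\left(a \right)} = \frac{a}{6}$ ($o{\left(a \right)} = a \frac{1}{6} = \frac{a}{6}$)
$c = 1$ ($c = \frac{1}{6} \cdot 6 = 1$)
$w{\left(m,l \right)} = 16 + \frac{8 \left(21 + l\right)}{1 + m}$ ($w{\left(m,l \right)} = 16 + 8 \frac{l + 21}{m + 1} = 16 + 8 \frac{21 + l}{1 + m} = 16 + \frac{8 \left(21 + l\right)}{1 + m}$)
$\frac{-441 + 498}{468 + w{\left(-8,-10 - -6 \right)}} = \frac{-441 + 498}{468 + \frac{8 \left(23 - 4 + 2 \left(-8\right)\right)}{1 - 8}} = \frac{57}{468 + \frac{8 \left(23 + \left(-10 + 6\right) - 16\right)}{-7}} = \frac{57}{468 + 8 \left(- \frac{1}{7}\right) \left(23 - 4 - 16\right)} = \frac{57}{468 + 8 \left(- \frac{1}{7}\right) 3} = \frac{57}{468 - \frac{24}{7}} = \frac{57}{\frac{3252}{7}} = 57 \cdot \frac{7}{3252} = \frac{133}{1084}$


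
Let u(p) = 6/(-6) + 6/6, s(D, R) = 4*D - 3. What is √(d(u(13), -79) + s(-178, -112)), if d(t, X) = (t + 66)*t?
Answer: I*√715 ≈ 26.739*I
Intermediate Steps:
s(D, R) = -3 + 4*D
u(p) = 0 (u(p) = 6*(-⅙) + 6*(⅙) = -1 + 1 = 0)
d(t, X) = t*(66 + t) (d(t, X) = (66 + t)*t = t*(66 + t))
√(d(u(13), -79) + s(-178, -112)) = √(0*(66 + 0) + (-3 + 4*(-178))) = √(0*66 + (-3 - 712)) = √(0 - 715) = √(-715) = I*√715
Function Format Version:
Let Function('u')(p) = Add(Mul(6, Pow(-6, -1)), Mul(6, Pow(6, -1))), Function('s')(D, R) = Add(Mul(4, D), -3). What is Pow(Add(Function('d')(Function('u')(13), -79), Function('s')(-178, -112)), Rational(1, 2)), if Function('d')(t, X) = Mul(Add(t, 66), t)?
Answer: Mul(I, Pow(715, Rational(1, 2))) ≈ Mul(26.739, I)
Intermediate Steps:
Function('s')(D, R) = Add(-3, Mul(4, D))
Function('u')(p) = 0 (Function('u')(p) = Add(Mul(6, Rational(-1, 6)), Mul(6, Rational(1, 6))) = Add(-1, 1) = 0)
Function('d')(t, X) = Mul(t, Add(66, t)) (Function('d')(t, X) = Mul(Add(66, t), t) = Mul(t, Add(66, t)))
Pow(Add(Function('d')(Function('u')(13), -79), Function('s')(-178, -112)), Rational(1, 2)) = Pow(Add(Mul(0, Add(66, 0)), Add(-3, Mul(4, -178))), Rational(1, 2)) = Pow(Add(Mul(0, 66), Add(-3, -712)), Rational(1, 2)) = Pow(Add(0, -715), Rational(1, 2)) = Pow(-715, Rational(1, 2)) = Mul(I, Pow(715, Rational(1, 2)))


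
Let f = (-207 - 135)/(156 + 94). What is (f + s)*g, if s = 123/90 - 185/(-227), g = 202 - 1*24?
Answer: 12328547/85125 ≈ 144.83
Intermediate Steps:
f = -171/125 (f = -342/250 = -342*1/250 = -171/125 ≈ -1.3680)
g = 178 (g = 202 - 24 = 178)
s = 14857/6810 (s = 123*(1/90) - 185*(-1/227) = 41/30 + 185/227 = 14857/6810 ≈ 2.1816)
(f + s)*g = (-171/125 + 14857/6810)*178 = (138523/170250)*178 = 12328547/85125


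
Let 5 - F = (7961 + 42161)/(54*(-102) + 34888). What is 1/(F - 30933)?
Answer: -14690/454357381 ≈ -3.2331e-5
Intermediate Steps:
F = 48389/14690 (F = 5 - (7961 + 42161)/(54*(-102) + 34888) = 5 - 50122/(-5508 + 34888) = 5 - 50122/29380 = 5 - 1*25061/14690 = 5 - 25061/14690 = 48389/14690 ≈ 3.2940)
1/(F - 30933) = 1/(48389/14690 - 30933) = 1/(-454357381/14690) = -14690/454357381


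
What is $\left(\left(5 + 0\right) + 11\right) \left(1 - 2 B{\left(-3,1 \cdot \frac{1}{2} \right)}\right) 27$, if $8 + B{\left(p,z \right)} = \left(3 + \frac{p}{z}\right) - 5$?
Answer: $14256$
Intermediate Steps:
$B{\left(p,z \right)} = -10 + \frac{p}{z}$ ($B{\left(p,z \right)} = -8 + \left(\left(3 + \frac{p}{z}\right) - 5\right) = -8 + \left(-2 + \frac{p}{z}\right) = -10 + \frac{p}{z}$)
$\left(\left(5 + 0\right) + 11\right) \left(1 - 2 B{\left(-3,1 \cdot \frac{1}{2} \right)}\right) 27 = \left(\left(5 + 0\right) + 11\right) \left(1 - 2 \left(-10 - \frac{3}{1 \cdot \frac{1}{2}}\right)\right) 27 = \left(5 + 11\right) \left(1 - 2 \left(-10 - \frac{3}{1 \cdot \frac{1}{2}}\right)\right) 27 = 16 \left(1 - 2 \left(-10 - 3 \frac{1}{\frac{1}{2}}\right)\right) 27 = 16 \left(1 - 2 \left(-10 - 6\right)\right) 27 = 16 \left(1 - -32\right) 27 = 16 \left(1 + 32\right) 27 = 16 \cdot 33 \cdot 27 = 528 \cdot 27 = 14256$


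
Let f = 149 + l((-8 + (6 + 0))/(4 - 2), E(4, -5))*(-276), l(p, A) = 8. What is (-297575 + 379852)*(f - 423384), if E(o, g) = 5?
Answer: -35004173711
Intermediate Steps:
f = -2059 (f = 149 + 8*(-276) = 149 - 2208 = -2059)
(-297575 + 379852)*(f - 423384) = (-297575 + 379852)*(-2059 - 423384) = 82277*(-425443) = -35004173711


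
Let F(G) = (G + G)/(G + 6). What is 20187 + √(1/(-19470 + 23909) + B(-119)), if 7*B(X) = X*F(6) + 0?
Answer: 20187 + I*√334975818/4439 ≈ 20187.0 + 4.1231*I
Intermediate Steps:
F(G) = 2*G/(6 + G) (F(G) = (2*G)/(6 + G) = 2*G/(6 + G))
B(X) = X/7 (B(X) = (X*(2*6/(6 + 6)) + 0)/7 = (X*(2*6/12) + 0)/7 = (X*(2*6*(1/12)) + 0)/7 = (X*1 + 0)/7 = (X + 0)/7 = X/7)
20187 + √(1/(-19470 + 23909) + B(-119)) = 20187 + √(1/(-19470 + 23909) + (⅐)*(-119)) = 20187 + √(1/4439 - 17) = 20187 + √(-75462/4439) = 20187 + I*√334975818/4439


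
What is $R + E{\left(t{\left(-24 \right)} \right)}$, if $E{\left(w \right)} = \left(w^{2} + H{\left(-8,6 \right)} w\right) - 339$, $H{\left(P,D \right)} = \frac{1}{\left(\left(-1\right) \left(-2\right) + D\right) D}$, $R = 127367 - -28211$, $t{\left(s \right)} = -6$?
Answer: $\frac{1242199}{8} \approx 1.5528 \cdot 10^{5}$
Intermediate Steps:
$R = 155578$ ($R = 127367 + 28211 = 155578$)
$H{\left(P,D \right)} = \frac{1}{D \left(2 + D\right)}$ ($H{\left(P,D \right)} = \frac{1}{\left(2 + D\right) D} = \frac{1}{D \left(2 + D\right)}$)
$E{\left(w \right)} = -339 + w^{2} + \frac{w}{48}$ ($E{\left(w \right)} = \left(w^{2} + \frac{1}{6 \left(2 + 6\right)} w\right) - 339 = \left(w^{2} + \frac{1}{6 \cdot 8} w\right) - 339 = \left(w^{2} + \frac{1}{6} \cdot \frac{1}{8} w\right) - 339 = \left(w^{2} + \frac{w}{48}\right) - 339 = -339 + w^{2} + \frac{w}{48}$)
$R + E{\left(t{\left(-24 \right)} \right)} = 155578 + \left(-339 + \left(-6\right)^{2} + \frac{1}{48} \left(-6\right)\right) = 155578 - \frac{2425}{8} = \frac{1242199}{8}$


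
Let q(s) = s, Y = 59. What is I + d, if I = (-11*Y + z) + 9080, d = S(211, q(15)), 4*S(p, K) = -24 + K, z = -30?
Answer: 33595/4 ≈ 8398.8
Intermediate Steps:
S(p, K) = -6 + K/4 (S(p, K) = (-24 + K)/4 = -6 + K/4)
d = -9/4 (d = -6 + (¼)*15 = -6 + 15/4 = -9/4 ≈ -2.2500)
I = 8401 (I = (-11*59 - 30) + 9080 = (-649 - 30) + 9080 = -679 + 9080 = 8401)
I + d = 8401 - 9/4 = 33595/4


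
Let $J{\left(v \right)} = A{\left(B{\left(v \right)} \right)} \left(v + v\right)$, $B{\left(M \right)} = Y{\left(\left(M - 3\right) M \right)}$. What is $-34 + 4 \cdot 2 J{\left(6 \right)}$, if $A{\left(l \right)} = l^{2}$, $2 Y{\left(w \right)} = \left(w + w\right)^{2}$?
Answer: $40310750$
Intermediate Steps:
$Y{\left(w \right)} = 2 w^{2}$ ($Y{\left(w \right)} = \frac{\left(w + w\right)^{2}}{2} = \frac{\left(2 w\right)^{2}}{2} = \frac{4 w^{2}}{2} = 2 w^{2}$)
$B{\left(M \right)} = 2 M^{2} \left(-3 + M\right)^{2}$ ($B{\left(M \right)} = 2 \left(\left(M - 3\right) M\right)^{2} = 2 \left(\left(-3 + M\right) M\right)^{2} = 2 \left(M \left(-3 + M\right)\right)^{2} = 2 M^{2} \left(-3 + M\right)^{2}$)
$J{\left(v \right)} = 8 v^{5} \left(-3 + v\right)^{4}$ ($J{\left(v \right)} = \left(2 v^{2} \left(-3 + v\right)^{2}\right)^{2} \left(v + v\right) = 4 v^{4} \left(-3 + v\right)^{4} \cdot 2 v = 8 v^{5} \left(-3 + v\right)^{4}$)
$-34 + 4 \cdot 2 J{\left(6 \right)} = -34 + 4 \cdot 2 \cdot 8 \cdot 6^{5} \left(-3 + 6\right)^{4} = -34 + 8 \cdot 8 \cdot 7776 \cdot 3^{4} = -34 + 8 \cdot 8 \cdot 7776 \cdot 81 = -34 + 8 \cdot 5038848 = -34 + 40310784 = 40310750$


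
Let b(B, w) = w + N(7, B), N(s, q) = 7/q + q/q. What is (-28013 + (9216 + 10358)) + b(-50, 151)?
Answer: -414357/50 ≈ -8287.1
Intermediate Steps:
N(s, q) = 1 + 7/q (N(s, q) = 7/q + 1 = 1 + 7/q)
b(B, w) = w + (7 + B)/B
(-28013 + (9216 + 10358)) + b(-50, 151) = (-28013 + (9216 + 10358)) + (1 + 151 + 7/(-50)) = (-28013 + 19574) + (1 + 151 + 7*(-1/50)) = -8439 + (1 + 151 - 7/50) = -8439 + 7593/50 = -414357/50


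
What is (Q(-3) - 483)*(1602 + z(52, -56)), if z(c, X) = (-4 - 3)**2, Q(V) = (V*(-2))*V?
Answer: -827151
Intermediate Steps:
Q(V) = -2*V**2 (Q(V) = (-2*V)*V = -2*V**2)
z(c, X) = 49 (z(c, X) = (-7)**2 = 49)
(Q(-3) - 483)*(1602 + z(52, -56)) = (-2*(-3)**2 - 483)*(1602 + 49) = (-2*9 - 483)*1651 = (-18 - 483)*1651 = -501*1651 = -827151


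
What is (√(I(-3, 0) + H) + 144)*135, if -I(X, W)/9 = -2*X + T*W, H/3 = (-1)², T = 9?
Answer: 19440 + 135*I*√51 ≈ 19440.0 + 964.09*I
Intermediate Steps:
H = 3 (H = 3*(-1)² = 3*1 = 3)
I(X, W) = -81*W + 18*X (I(X, W) = -9*(-2*X + 9*W) = -81*W + 18*X)
(√(I(-3, 0) + H) + 144)*135 = (√((-81*0 + 18*(-3)) + 3) + 144)*135 = (√((0 - 54) + 3) + 144)*135 = (√(-54 + 3) + 144)*135 = (√(-51) + 144)*135 = (I*√51 + 144)*135 = (144 + I*√51)*135 = 19440 + 135*I*√51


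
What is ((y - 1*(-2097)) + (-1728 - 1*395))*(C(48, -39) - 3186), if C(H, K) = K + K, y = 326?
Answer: -979200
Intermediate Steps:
C(H, K) = 2*K
((y - 1*(-2097)) + (-1728 - 1*395))*(C(48, -39) - 3186) = ((326 - 1*(-2097)) + (-1728 - 1*395))*(2*(-39) - 3186) = ((326 + 2097) + (-1728 - 395))*(-78 - 3186) = (2423 - 2123)*(-3264) = 300*(-3264) = -979200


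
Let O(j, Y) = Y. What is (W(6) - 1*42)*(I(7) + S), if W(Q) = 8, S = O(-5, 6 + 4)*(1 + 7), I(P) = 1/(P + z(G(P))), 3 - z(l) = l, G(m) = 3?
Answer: -19074/7 ≈ -2724.9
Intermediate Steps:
z(l) = 3 - l
I(P) = 1/P (I(P) = 1/(P + (3 - 1*3)) = 1/(P + (3 - 3)) = 1/(P + 0) = 1/P)
S = 80 (S = (6 + 4)*(1 + 7) = 10*8 = 80)
(W(6) - 1*42)*(I(7) + S) = (8 - 1*42)*(1/7 + 80) = (8 - 42)*(1/7 + 80) = -34*561/7 = -19074/7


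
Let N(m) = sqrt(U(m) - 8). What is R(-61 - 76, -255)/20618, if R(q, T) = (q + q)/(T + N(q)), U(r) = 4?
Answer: 34935/670383961 + 274*I/670383961 ≈ 5.2112e-5 + 4.0872e-7*I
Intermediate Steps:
N(m) = 2*I (N(m) = sqrt(4 - 8) = sqrt(-4) = 2*I)
R(q, T) = 2*q/(T + 2*I) (R(q, T) = (q + q)/(T + 2*I) = (2*q)/(T + 2*I) = 2*q/(T + 2*I))
R(-61 - 76, -255)/20618 = (2*(-61 - 76)/(-255 + 2*I))/20618 = (2*(-137)*((-255 - 2*I)/65029))*(1/20618) = (69870/65029 + 548*I/65029)*(1/20618) = 34935/670383961 + 274*I/670383961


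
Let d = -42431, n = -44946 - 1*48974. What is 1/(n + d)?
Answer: -1/136351 ≈ -7.3340e-6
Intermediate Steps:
n = -93920 (n = -44946 - 48974 = -93920)
1/(n + d) = 1/(-93920 - 42431) = 1/(-136351) = -1/136351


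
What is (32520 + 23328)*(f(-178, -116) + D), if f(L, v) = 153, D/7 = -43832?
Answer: -17126962008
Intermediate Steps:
D = -306824 (D = 7*(-43832) = -306824)
(32520 + 23328)*(f(-178, -116) + D) = (32520 + 23328)*(153 - 306824) = 55848*(-306671) = -17126962008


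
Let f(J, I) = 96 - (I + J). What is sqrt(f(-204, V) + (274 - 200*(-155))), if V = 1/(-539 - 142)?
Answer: sqrt(14642790495)/681 ≈ 177.69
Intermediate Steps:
V = -1/681 (V = 1/(-681) = -1/681 ≈ -0.0014684)
f(J, I) = 96 - I - J (f(J, I) = 96 + (-I - J) = 96 - I - J)
sqrt(f(-204, V) + (274 - 200*(-155))) = sqrt((96 - 1*(-1/681) - 1*(-204)) + (274 - 200*(-155))) = sqrt((96 + 1/681 + 204) + (274 + 31000)) = sqrt(204301/681 + 31274) = sqrt(21501895/681) = sqrt(14642790495)/681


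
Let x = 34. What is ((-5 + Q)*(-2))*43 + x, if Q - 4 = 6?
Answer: -396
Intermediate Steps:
Q = 10 (Q = 4 + 6 = 10)
((-5 + Q)*(-2))*43 + x = ((-5 + 10)*(-2))*43 + 34 = (5*(-2))*43 + 34 = -10*43 + 34 = -430 + 34 = -396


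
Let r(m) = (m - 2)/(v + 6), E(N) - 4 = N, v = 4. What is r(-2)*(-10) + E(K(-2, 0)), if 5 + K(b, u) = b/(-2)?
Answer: 4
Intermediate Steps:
K(b, u) = -5 - b/2 (K(b, u) = -5 + b/(-2) = -5 + b*(-½) = -5 - b/2)
E(N) = 4 + N
r(m) = -⅕ + m/10 (r(m) = (m - 2)/(4 + 6) = (-2 + m)/10 = -⅕ + m/10)
r(-2)*(-10) + E(K(-2, 0)) = (-⅕ + (⅒)*(-2))*(-10) + (4 + (-5 - ½*(-2))) = (-⅕ - ⅕)*(-10) + (4 + (-5 + 1)) = -⅖*(-10) + (4 - 4) = 4 + 0 = 4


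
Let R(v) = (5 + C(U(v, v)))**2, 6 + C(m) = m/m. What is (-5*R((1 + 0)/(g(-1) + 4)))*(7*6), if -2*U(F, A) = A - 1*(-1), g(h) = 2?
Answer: 0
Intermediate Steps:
U(F, A) = -1/2 - A/2 (U(F, A) = -(A - 1*(-1))/2 = -(A + 1)/2 = -(1 + A)/2 = -1/2 - A/2)
C(m) = -5 (C(m) = -6 + m/m = -6 + 1 = -5)
R(v) = 0 (R(v) = (5 - 5)**2 = 0**2 = 0)
(-5*R((1 + 0)/(g(-1) + 4)))*(7*6) = (-5*0)*(7*6) = 0*42 = 0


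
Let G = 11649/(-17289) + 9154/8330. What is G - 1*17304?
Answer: -24431522972/1411935 ≈ -17304.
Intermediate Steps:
G = 600268/1411935 (G = 11649*(-1/17289) + 9154*(1/8330) = -3883/5763 + 4577/4165 = 600268/1411935 ≈ 0.42514)
G - 1*17304 = 600268/1411935 - 1*17304 = 600268/1411935 - 17304 = -24431522972/1411935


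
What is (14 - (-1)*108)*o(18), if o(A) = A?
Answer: 2196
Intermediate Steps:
(14 - (-1)*108)*o(18) = (14 - (-1)*108)*18 = (14 - 1*(-108))*18 = (14 + 108)*18 = 122*18 = 2196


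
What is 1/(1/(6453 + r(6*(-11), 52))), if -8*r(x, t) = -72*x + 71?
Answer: 46801/8 ≈ 5850.1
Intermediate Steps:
r(x, t) = -71/8 + 9*x (r(x, t) = -(-72*x + 71)/8 = -(71 - 72*x)/8 = -71/8 + 9*x)
1/(1/(6453 + r(6*(-11), 52))) = 1/(1/(6453 + (-71/8 + 9*(6*(-11))))) = 1/(1/(6453 + (-71/8 + 9*(-66)))) = 1/(1/(6453 + (-71/8 - 594))) = 1/(1/(6453 - 4823/8)) = 1/(1/(46801/8)) = 1/(8/46801) = 46801/8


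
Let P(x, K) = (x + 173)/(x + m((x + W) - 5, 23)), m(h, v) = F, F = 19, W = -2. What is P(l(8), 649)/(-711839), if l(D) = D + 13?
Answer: -97/14236780 ≈ -6.8133e-6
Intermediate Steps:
l(D) = 13 + D
m(h, v) = 19
P(x, K) = (173 + x)/(19 + x) (P(x, K) = (x + 173)/(x + 19) = (173 + x)/(19 + x))
P(l(8), 649)/(-711839) = ((173 + (13 + 8))/(19 + (13 + 8)))/(-711839) = ((173 + 21)/(19 + 21))*(-1/711839) = (194/40)*(-1/711839) = ((1/40)*194)*(-1/711839) = (97/20)*(-1/711839) = -97/14236780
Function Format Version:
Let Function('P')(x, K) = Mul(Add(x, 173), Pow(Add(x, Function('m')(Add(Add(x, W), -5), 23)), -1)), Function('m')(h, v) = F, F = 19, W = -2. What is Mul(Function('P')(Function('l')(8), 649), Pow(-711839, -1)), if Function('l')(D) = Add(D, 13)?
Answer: Rational(-97, 14236780) ≈ -6.8133e-6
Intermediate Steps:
Function('l')(D) = Add(13, D)
Function('m')(h, v) = 19
Function('P')(x, K) = Mul(Pow(Add(19, x), -1), Add(173, x)) (Function('P')(x, K) = Mul(Add(x, 173), Pow(Add(x, 19), -1)) = Mul(Add(173, x), Pow(Add(19, x), -1)) = Mul(Pow(Add(19, x), -1), Add(173, x)))
Mul(Function('P')(Function('l')(8), 649), Pow(-711839, -1)) = Mul(Mul(Pow(Add(19, Add(13, 8)), -1), Add(173, Add(13, 8))), Pow(-711839, -1)) = Mul(Mul(Pow(Add(19, 21), -1), Add(173, 21)), Rational(-1, 711839)) = Mul(Mul(Pow(40, -1), 194), Rational(-1, 711839)) = Mul(Mul(Rational(1, 40), 194), Rational(-1, 711839)) = Mul(Rational(97, 20), Rational(-1, 711839)) = Rational(-97, 14236780)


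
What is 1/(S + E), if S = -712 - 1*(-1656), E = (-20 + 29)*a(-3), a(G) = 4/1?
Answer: 1/980 ≈ 0.0010204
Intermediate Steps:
a(G) = 4 (a(G) = 4*1 = 4)
E = 36 (E = (-20 + 29)*4 = 9*4 = 36)
S = 944 (S = -712 + 1656 = 944)
1/(S + E) = 1/(944 + 36) = 1/980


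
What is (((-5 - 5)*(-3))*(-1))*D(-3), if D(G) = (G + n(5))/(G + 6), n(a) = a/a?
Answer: 20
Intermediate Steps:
n(a) = 1
D(G) = (1 + G)/(6 + G) (D(G) = (G + 1)/(G + 6) = (1 + G)/(6 + G))
(((-5 - 5)*(-3))*(-1))*D(-3) = (((-5 - 5)*(-3))*(-1))*((1 - 3)/(6 - 3)) = (-10*(-3)*(-1))*(-2/3) = (30*(-1))*((1/3)*(-2)) = -30*(-2/3) = 20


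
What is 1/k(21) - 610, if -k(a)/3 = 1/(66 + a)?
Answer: -639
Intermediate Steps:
k(a) = -3/(66 + a)
1/k(21) - 610 = 1/(-3/(66 + 21)) - 610 = 1/(-3/87) - 610 = 1/(-3*1/87) - 610 = 1/(-1/29) - 610 = -29 - 610 = -639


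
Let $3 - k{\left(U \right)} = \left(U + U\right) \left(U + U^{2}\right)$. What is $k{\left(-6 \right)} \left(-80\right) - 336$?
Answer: $-29376$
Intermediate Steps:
$k{\left(U \right)} = 3 - 2 U \left(U + U^{2}\right)$ ($k{\left(U \right)} = 3 - \left(U + U\right) \left(U + U^{2}\right) = 3 - 2 U \left(U + U^{2}\right)$)
$k{\left(-6 \right)} \left(-80\right) - 336 = \left(3 - 2 \left(-6\right)^{2} - 2 \left(-6\right)^{3}\right) \left(-80\right) - 336 = \left(3 - 72 - -432\right) \left(-80\right) - 336 = \left(3 - 72 + 432\right) \left(-80\right) - 336 = 363 \left(-80\right) - 336 = -29040 - 336 = -29376$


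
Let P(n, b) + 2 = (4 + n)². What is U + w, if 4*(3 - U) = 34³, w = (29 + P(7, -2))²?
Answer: 12081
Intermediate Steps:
P(n, b) = -2 + (4 + n)²
w = 21904 (w = (29 + (-2 + (4 + 7)²))² = (29 + (-2 + 11²))² = (29 + (-2 + 121))² = (29 + 119)² = 148² = 21904)
U = -9823 (U = 3 - ¼*34³ = 3 - ¼*39304 = 3 - 9826 = -9823)
U + w = -9823 + 21904 = 12081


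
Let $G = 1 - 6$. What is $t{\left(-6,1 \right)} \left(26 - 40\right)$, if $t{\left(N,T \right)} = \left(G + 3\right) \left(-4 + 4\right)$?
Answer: $0$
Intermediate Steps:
$G = -5$ ($G = 1 - 6 = -5$)
$t{\left(N,T \right)} = 0$ ($t{\left(N,T \right)} = \left(-5 + 3\right) \left(-4 + 4\right) = \left(-2\right) 0 = 0$)
$t{\left(-6,1 \right)} \left(26 - 40\right) = 0 \left(26 - 40\right) = 0 \left(-14\right) = 0$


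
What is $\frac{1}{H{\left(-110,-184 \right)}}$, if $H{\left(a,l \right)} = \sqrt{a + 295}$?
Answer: $\frac{\sqrt{185}}{185} \approx 0.073521$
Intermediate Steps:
$H{\left(a,l \right)} = \sqrt{295 + a}$
$\frac{1}{H{\left(-110,-184 \right)}} = \frac{1}{\sqrt{295 - 110}} = \frac{1}{\sqrt{185}} = \frac{\sqrt{185}}{185}$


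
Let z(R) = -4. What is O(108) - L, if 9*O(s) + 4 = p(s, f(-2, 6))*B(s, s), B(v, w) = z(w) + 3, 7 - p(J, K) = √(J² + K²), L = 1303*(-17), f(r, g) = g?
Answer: 199348/9 + 10*√13/3 ≈ 22162.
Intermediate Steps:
L = -22151
p(J, K) = 7 - √(J² + K²)
B(v, w) = -1 (B(v, w) = -4 + 3 = -1)
O(s) = -11/9 + √(36 + s²)/9 (O(s) = -4/9 + ((7 - √(s² + 6²))*(-1))/9 = -4/9 + ((7 - √(s² + 36))*(-1))/9 = -4/9 + ((7 - √(36 + s²))*(-1))/9 = -4/9 + (-7 + √(36 + s²))/9 = -4/9 + (-7/9 + √(36 + s²)/9) = -11/9 + √(36 + s²)/9)
O(108) - L = (-11/9 + √(36 + 108²)/9) - 1*(-22151) = (-11/9 + √(36 + 11664)/9) + 22151 = (-11/9 + √11700/9) + 22151 = (-11/9 + (30*√13)/9) + 22151 = (-11/9 + 10*√13/3) + 22151 = 199348/9 + 10*√13/3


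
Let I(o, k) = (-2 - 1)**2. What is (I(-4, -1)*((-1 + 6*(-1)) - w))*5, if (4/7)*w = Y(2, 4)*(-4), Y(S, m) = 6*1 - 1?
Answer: 1260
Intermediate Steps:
Y(S, m) = 5 (Y(S, m) = 6 - 1 = 5)
I(o, k) = 9 (I(o, k) = (-3)**2 = 9)
w = -35 (w = 7*(5*(-4))/4 = (7/4)*(-20) = -35)
(I(-4, -1)*((-1 + 6*(-1)) - w))*5 = (9*((-1 + 6*(-1)) - 1*(-35)))*5 = (9*((-1 - 6) + 35))*5 = (9*(-7 + 35))*5 = (9*28)*5 = 252*5 = 1260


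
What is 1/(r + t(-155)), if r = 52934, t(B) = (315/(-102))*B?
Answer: 34/1816031 ≈ 1.8722e-5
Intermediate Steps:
t(B) = -105*B/34 (t(B) = (315*(-1/102))*B = -105*B/34)
1/(r + t(-155)) = 1/(52934 - 105/34*(-155)) = 1/(52934 + 16275/34) = 1/(1816031/34) = 34/1816031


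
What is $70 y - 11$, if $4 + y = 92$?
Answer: $6149$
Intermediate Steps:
$y = 88$ ($y = -4 + 92 = 88$)
$70 y - 11 = 70 \cdot 88 - 11 = 6160 - 11 = 6149$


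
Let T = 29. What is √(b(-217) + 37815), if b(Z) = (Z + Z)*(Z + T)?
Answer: √119407 ≈ 345.55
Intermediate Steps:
b(Z) = 2*Z*(29 + Z) (b(Z) = (Z + Z)*(Z + 29) = (2*Z)*(29 + Z) = 2*Z*(29 + Z))
√(b(-217) + 37815) = √(2*(-217)*(29 - 217) + 37815) = √(2*(-217)*(-188) + 37815) = √(81592 + 37815) = √119407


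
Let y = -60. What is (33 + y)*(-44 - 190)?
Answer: 6318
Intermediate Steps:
(33 + y)*(-44 - 190) = (33 - 60)*(-44 - 190) = -27*(-234) = 6318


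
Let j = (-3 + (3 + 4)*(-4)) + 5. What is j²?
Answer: 676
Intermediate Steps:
j = -26 (j = (-3 + 7*(-4)) + 5 = (-3 - 28) + 5 = -31 + 5 = -26)
j² = (-26)² = 676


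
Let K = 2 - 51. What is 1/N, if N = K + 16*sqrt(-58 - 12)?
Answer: -7/2903 - 16*I*sqrt(70)/20321 ≈ -0.0024113 - 0.0065876*I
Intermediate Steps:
K = -49
N = -49 + 16*I*sqrt(70) (N = -49 + 16*sqrt(-58 - 12) = -49 + 16*sqrt(-70) = -49 + 16*(I*sqrt(70)) = -49 + 16*I*sqrt(70) ≈ -49.0 + 133.87*I)
1/N = 1/(-49 + 16*I*sqrt(70))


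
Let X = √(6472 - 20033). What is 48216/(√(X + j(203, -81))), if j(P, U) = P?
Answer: 48216/√(203 + I*√13561) ≈ 3045.5 - 811.51*I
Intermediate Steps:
X = I*√13561 (X = √(-13561) = I*√13561 ≈ 116.45*I)
48216/(√(X + j(203, -81))) = 48216/(√(I*√13561 + 203)) = 48216/(√(203 + I*√13561)) = 48216/√(203 + I*√13561)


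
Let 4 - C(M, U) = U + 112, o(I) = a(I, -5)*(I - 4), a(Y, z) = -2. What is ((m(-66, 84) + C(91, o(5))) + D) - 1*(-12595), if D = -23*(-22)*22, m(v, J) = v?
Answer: 23555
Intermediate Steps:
o(I) = 8 - 2*I (o(I) = -2*(I - 4) = -2*(-4 + I) = 8 - 2*I)
C(M, U) = -108 - U (C(M, U) = 4 - (U + 112) = 4 - (112 + U) = 4 + (-112 - U) = -108 - U)
D = 11132 (D = 506*22 = 11132)
((m(-66, 84) + C(91, o(5))) + D) - 1*(-12595) = ((-66 + (-108 - (8 - 2*5))) + 11132) - 1*(-12595) = ((-66 + (-108 - (8 - 10))) + 11132) + 12595 = ((-66 + (-108 - 1*(-2))) + 11132) + 12595 = ((-66 + (-108 + 2)) + 11132) + 12595 = ((-66 - 106) + 11132) + 12595 = (-172 + 11132) + 12595 = 10960 + 12595 = 23555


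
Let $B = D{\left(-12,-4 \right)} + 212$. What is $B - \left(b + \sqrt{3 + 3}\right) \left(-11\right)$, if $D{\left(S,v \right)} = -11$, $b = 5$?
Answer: $256 + 11 \sqrt{6} \approx 282.94$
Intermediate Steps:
$B = 201$ ($B = -11 + 212 = 201$)
$B - \left(b + \sqrt{3 + 3}\right) \left(-11\right) = 201 - \left(5 + \sqrt{3 + 3}\right) \left(-11\right) = 201 - \left(5 + \sqrt{6}\right) \left(-11\right) = 201 - \left(-55 - 11 \sqrt{6}\right) = 201 + \left(55 + 11 \sqrt{6}\right) = 256 + 11 \sqrt{6}$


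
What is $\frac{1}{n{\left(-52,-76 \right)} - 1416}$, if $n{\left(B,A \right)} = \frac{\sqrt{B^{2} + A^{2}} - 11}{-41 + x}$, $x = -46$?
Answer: $- \frac{10716747}{15173550281} + \frac{348 \sqrt{530}}{15173550281} \approx -0.00070575$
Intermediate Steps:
$n{\left(B,A \right)} = \frac{11}{87} - \frac{\sqrt{A^{2} + B^{2}}}{87}$ ($n{\left(B,A \right)} = \frac{\sqrt{B^{2} + A^{2}} - 11}{-41 - 46} = \frac{\sqrt{A^{2} + B^{2}} - 11}{-87} = \left(-11 + \sqrt{A^{2} + B^{2}}\right) \left(- \frac{1}{87}\right) = \frac{11}{87} - \frac{\sqrt{A^{2} + B^{2}}}{87}$)
$\frac{1}{n{\left(-52,-76 \right)} - 1416} = \frac{1}{\left(\frac{11}{87} - \frac{\sqrt{\left(-76\right)^{2} + \left(-52\right)^{2}}}{87}\right) - 1416} = \frac{1}{\left(\frac{11}{87} - \frac{\sqrt{5776 + 2704}}{87}\right) - 1416} = \frac{1}{\left(\frac{11}{87} - \frac{\sqrt{8480}}{87}\right) - 1416} = \frac{1}{\left(\frac{11}{87} - \frac{4 \sqrt{530}}{87}\right) - 1416} = \frac{1}{- \frac{123181}{87} - \frac{4 \sqrt{530}}{87}}$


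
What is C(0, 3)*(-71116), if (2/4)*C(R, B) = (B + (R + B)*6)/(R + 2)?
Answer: -1493436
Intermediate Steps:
C(R, B) = 2*(6*R + 7*B)/(2 + R) (C(R, B) = 2*((B + (R + B)*6)/(R + 2)) = 2*((B + (B + R)*6)/(2 + R)) = 2*((B + (6*B + 6*R))/(2 + R)) = 2*((6*R + 7*B)/(2 + R)) = 2*(6*R + 7*B)/(2 + R))
C(0, 3)*(-71116) = (2*(6*0 + 7*3)/(2 + 0))*(-71116) = (2*(0 + 21)/2)*(-71116) = (2*(½)*21)*(-71116) = 21*(-71116) = -1493436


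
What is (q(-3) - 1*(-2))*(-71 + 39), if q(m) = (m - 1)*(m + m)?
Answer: -832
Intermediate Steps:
q(m) = 2*m*(-1 + m) (q(m) = (-1 + m)*(2*m) = 2*m*(-1 + m))
(q(-3) - 1*(-2))*(-71 + 39) = (2*(-3)*(-1 - 3) - 1*(-2))*(-71 + 39) = (2*(-3)*(-4) + 2)*(-32) = (24 + 2)*(-32) = 26*(-32) = -832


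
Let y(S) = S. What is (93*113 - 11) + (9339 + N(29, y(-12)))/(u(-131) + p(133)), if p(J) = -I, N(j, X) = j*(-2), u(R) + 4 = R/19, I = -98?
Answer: 17550529/1655 ≈ 10605.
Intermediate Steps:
u(R) = -4 + R/19
N(j, X) = -2*j
p(J) = 98 (p(J) = -1*(-98) = 98)
(93*113 - 11) + (9339 + N(29, y(-12)))/(u(-131) + p(133)) = (93*113 - 11) + (9339 - 2*29)/((-4 + (1/19)*(-131)) + 98) = (10509 - 11) + (9339 - 58)/((-4 - 131/19) + 98) = 10498 + 9281/(-207/19 + 98) = 10498 + 9281/(1655/19) = 10498 + 9281*(19/1655) = 10498 + 176339/1655 = 17550529/1655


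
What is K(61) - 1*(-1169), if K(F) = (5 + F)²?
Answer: 5525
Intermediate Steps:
K(61) - 1*(-1169) = (5 + 61)² - 1*(-1169) = 66² + 1169 = 4356 + 1169 = 5525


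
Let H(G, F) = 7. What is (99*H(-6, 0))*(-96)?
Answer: -66528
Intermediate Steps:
(99*H(-6, 0))*(-96) = (99*7)*(-96) = 693*(-96) = -66528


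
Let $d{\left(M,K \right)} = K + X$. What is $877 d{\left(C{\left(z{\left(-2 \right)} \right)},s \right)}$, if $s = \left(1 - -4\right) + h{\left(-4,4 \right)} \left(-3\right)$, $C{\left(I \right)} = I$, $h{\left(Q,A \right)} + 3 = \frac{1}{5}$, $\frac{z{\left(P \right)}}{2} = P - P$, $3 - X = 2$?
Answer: $\frac{63144}{5} \approx 12629.0$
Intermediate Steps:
$X = 1$ ($X = 3 - 2 = 1$)
$z{\left(P \right)} = 0$ ($z{\left(P \right)} = 2 \left(P - P\right) = 2 \cdot 0 = 0$)
$h{\left(Q,A \right)} = - \frac{14}{5}$ ($h{\left(Q,A \right)} = -3 + \frac{1}{5} = - \frac{14}{5}$)
$s = \frac{67}{5}$ ($s = \left(1 - -4\right) - - \frac{42}{5} = \left(1 + 4\right) + \frac{42}{5} = 5 + \frac{42}{5} = \frac{67}{5} \approx 13.4$)
$d{\left(M,K \right)} = 1 + K$ ($d{\left(M,K \right)} = K + 1 = 1 + K$)
$877 d{\left(C{\left(z{\left(-2 \right)} \right)},s \right)} = 877 \left(1 + \frac{67}{5}\right) = 877 \cdot \frac{72}{5} = \frac{63144}{5}$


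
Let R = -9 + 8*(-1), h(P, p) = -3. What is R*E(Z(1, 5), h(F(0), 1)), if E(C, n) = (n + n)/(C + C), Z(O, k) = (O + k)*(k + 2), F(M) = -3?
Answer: 17/14 ≈ 1.2143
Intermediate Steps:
Z(O, k) = (2 + k)*(O + k) (Z(O, k) = (O + k)*(2 + k) = (2 + k)*(O + k))
E(C, n) = n/C (E(C, n) = (2*n)/((2*C)) = (2*n)*(1/(2*C)) = n/C)
R = -17 (R = -9 - 8 = -17)
R*E(Z(1, 5), h(F(0), 1)) = -(-51)/(5² + 2*1 + 2*5 + 1*5) = -(-51)/(25 + 2 + 10 + 5) = -(-51)/42 = -17*(-1/14) = 17/14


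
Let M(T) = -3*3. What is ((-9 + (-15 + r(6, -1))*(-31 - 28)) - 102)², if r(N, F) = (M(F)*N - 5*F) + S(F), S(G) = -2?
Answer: 14311089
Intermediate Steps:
M(T) = -9
r(N, F) = -2 - 9*N - 5*F (r(N, F) = (-9*N - 5*F) - 2 = -2 - 9*N - 5*F)
((-9 + (-15 + r(6, -1))*(-31 - 28)) - 102)² = ((-9 + (-15 + (-2 - 9*6 - 5*(-1)))*(-31 - 28)) - 102)² = ((-9 + (-15 + (-2 - 54 + 5))*(-59)) - 102)² = ((-9 + (-15 - 51)*(-59)) - 102)² = ((-9 - 66*(-59)) - 102)² = ((-9 + 3894) - 102)² = (3885 - 102)² = 3783² = 14311089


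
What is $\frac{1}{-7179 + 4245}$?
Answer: $- \frac{1}{2934} \approx -0.00034083$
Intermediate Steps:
$\frac{1}{-7179 + 4245} = \frac{1}{-2934} = - \frac{1}{2934}$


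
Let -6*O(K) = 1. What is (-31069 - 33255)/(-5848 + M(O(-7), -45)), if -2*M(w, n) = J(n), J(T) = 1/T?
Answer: 5789160/526319 ≈ 10.999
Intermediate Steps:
O(K) = -⅙ (O(K) = -⅙*1 = -⅙)
M(w, n) = -1/(2*n)
(-31069 - 33255)/(-5848 + M(O(-7), -45)) = (-31069 - 33255)/(-5848 - ½/(-45)) = -64324/(-5848 - ½*(-1/45)) = -64324/(-5848 + 1/90) = -64324/(-526319/90) = -64324*(-90/526319) = 5789160/526319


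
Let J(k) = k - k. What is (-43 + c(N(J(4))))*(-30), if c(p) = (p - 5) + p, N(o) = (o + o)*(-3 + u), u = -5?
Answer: 1440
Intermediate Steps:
J(k) = 0
N(o) = -16*o (N(o) = (o + o)*(-3 - 5) = (2*o)*(-8) = -16*o)
c(p) = -5 + 2*p (c(p) = (-5 + p) + p = -5 + 2*p)
(-43 + c(N(J(4))))*(-30) = (-43 + (-5 + 2*(-16*0)))*(-30) = (-43 + (-5 + 2*0))*(-30) = (-43 + (-5 + 0))*(-30) = (-43 - 5)*(-30) = -48*(-30) = 1440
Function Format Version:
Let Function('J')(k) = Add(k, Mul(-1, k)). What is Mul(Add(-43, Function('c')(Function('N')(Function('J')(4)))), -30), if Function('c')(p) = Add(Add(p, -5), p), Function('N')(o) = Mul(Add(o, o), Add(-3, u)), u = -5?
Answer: 1440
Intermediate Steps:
Function('J')(k) = 0
Function('N')(o) = Mul(-16, o) (Function('N')(o) = Mul(Add(o, o), Add(-3, -5)) = Mul(Mul(2, o), -8) = Mul(-16, o))
Function('c')(p) = Add(-5, Mul(2, p)) (Function('c')(p) = Add(Add(-5, p), p) = Add(-5, Mul(2, p)))
Mul(Add(-43, Function('c')(Function('N')(Function('J')(4)))), -30) = Mul(Add(-43, Add(-5, Mul(2, Mul(-16, 0)))), -30) = Mul(Add(-43, Add(-5, Mul(2, 0))), -30) = Mul(Add(-43, Add(-5, 0)), -30) = Mul(Add(-43, -5), -30) = Mul(-48, -30) = 1440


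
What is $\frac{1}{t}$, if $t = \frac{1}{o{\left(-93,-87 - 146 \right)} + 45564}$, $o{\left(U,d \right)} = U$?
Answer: $45471$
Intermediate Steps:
$t = \frac{1}{45471}$ ($t = \frac{1}{-93 + 45564} = \frac{1}{45471} \approx 2.1992 \cdot 10^{-5}$)
$\frac{1}{t} = \frac{1}{\frac{1}{45471}} = 45471$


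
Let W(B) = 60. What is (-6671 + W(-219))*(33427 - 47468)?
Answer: 92825051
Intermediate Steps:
(-6671 + W(-219))*(33427 - 47468) = (-6671 + 60)*(33427 - 47468) = -6611*(-14041) = 92825051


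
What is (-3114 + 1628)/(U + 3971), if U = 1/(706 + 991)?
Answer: -1260871/3369394 ≈ -0.37421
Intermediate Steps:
U = 1/1697 ≈ 0.00058927
(-3114 + 1628)/(U + 3971) = (-3114 + 1628)/(1/1697 + 3971) = -1486/6738788/1697 = -1486*1697/6738788 = -1260871/3369394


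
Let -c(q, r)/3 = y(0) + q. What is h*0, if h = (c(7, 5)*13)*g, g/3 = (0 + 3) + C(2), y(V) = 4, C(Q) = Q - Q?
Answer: 0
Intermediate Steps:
C(Q) = 0
g = 9 (g = 3*((0 + 3) + 0) = 3*(3 + 0) = 3*3 = 9)
c(q, r) = -12 - 3*q (c(q, r) = -3*(4 + q) = -12 - 3*q)
h = -3861 (h = ((-12 - 3*7)*13)*9 = ((-12 - 21)*13)*9 = -33*13*9 = -429*9 = -3861)
h*0 = -3861*0 = 0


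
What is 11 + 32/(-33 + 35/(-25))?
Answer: 433/43 ≈ 10.070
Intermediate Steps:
11 + 32/(-33 + 35/(-25)) = 11 + 32/(-33 + 35*(-1/25)) = 11 + 32/(-33 - 7/5) = 11 + 32/(-172/5) = 11 - 5/172*32 = 11 - 40/43 = 433/43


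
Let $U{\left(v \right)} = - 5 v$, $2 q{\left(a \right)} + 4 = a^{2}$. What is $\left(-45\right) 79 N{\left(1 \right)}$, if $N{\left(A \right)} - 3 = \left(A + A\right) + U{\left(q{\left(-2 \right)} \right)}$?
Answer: $-17775$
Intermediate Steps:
$q{\left(a \right)} = -2 + \frac{a^{2}}{2}$
$N{\left(A \right)} = 3 + 2 A$ ($N{\left(A \right)} = 3 + \left(\left(A + A\right) - 5 \left(-2 + \frac{\left(-2\right)^{2}}{2}\right)\right) = 3 + \left(2 A - 5 \left(-2 + \frac{1}{2} \cdot 4\right)\right) = 3 + \left(2 A - 5 \left(-2 + 2\right)\right) = 3 + \left(2 A - 0\right) = 3 + \left(2 A + 0\right) = 3 + 2 A$)
$\left(-45\right) 79 N{\left(1 \right)} = \left(-45\right) 79 \left(3 + 2 \cdot 1\right) = - 3555 \left(3 + 2\right) = \left(-3555\right) 5 = -17775$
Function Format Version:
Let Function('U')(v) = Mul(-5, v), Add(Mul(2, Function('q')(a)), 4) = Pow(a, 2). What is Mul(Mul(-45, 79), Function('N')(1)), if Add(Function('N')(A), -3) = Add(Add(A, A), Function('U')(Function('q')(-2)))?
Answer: -17775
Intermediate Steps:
Function('q')(a) = Add(-2, Mul(Rational(1, 2), Pow(a, 2)))
Function('N')(A) = Add(3, Mul(2, A)) (Function('N')(A) = Add(3, Add(Add(A, A), Mul(-5, Add(-2, Mul(Rational(1, 2), Pow(-2, 2)))))) = Add(3, Add(Mul(2, A), Mul(-5, Add(-2, Mul(Rational(1, 2), 4))))) = Add(3, Add(Mul(2, A), Mul(-5, Add(-2, 2)))) = Add(3, Add(Mul(2, A), Mul(-5, 0))) = Add(3, Add(Mul(2, A), 0)) = Add(3, Mul(2, A)))
Mul(Mul(-45, 79), Function('N')(1)) = Mul(Mul(-45, 79), Add(3, Mul(2, 1))) = Mul(-3555, Add(3, 2)) = Mul(-3555, 5) = -17775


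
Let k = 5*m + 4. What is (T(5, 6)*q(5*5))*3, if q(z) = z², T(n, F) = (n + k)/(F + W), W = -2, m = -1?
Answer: 1875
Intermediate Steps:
k = -1 (k = 5*(-1) + 4 = -5 + 4 = -1)
T(n, F) = (-1 + n)/(-2 + F) (T(n, F) = (n - 1)/(F - 2) = (-1 + n)/(-2 + F))
(T(5, 6)*q(5*5))*3 = (((-1 + 5)/(-2 + 6))*(5*5)²)*3 = ((4/4)*25²)*3 = (((¼)*4)*625)*3 = (1*625)*3 = 625*3 = 1875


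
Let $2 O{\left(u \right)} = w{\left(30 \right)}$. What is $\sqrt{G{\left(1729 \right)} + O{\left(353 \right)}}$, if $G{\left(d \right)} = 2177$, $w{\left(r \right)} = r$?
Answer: $4 \sqrt{137} \approx 46.819$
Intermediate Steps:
$O{\left(u \right)} = 15$ ($O{\left(u \right)} = \frac{1}{2} \cdot 30 = 15$)
$\sqrt{G{\left(1729 \right)} + O{\left(353 \right)}} = \sqrt{2177 + 15} = \sqrt{2192} = 4 \sqrt{137}$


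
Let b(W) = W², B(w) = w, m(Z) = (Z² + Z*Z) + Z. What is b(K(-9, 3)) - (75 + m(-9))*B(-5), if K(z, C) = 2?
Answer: 1144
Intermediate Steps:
m(Z) = Z + 2*Z² (m(Z) = (Z² + Z²) + Z = 2*Z² + Z = Z + 2*Z²)
b(K(-9, 3)) - (75 + m(-9))*B(-5) = 2² - (75 - 9*(1 + 2*(-9)))*(-5) = 4 - (75 - 9*(1 - 18))*(-5) = 4 - (75 - 9*(-17))*(-5) = 4 - (75 + 153)*(-5) = 4 - 228*(-5) = 4 - 1*(-1140) = 4 + 1140 = 1144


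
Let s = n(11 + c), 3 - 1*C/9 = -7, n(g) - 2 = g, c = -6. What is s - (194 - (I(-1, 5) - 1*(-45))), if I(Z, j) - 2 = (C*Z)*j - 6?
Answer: -596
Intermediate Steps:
n(g) = 2 + g
C = 90 (C = 27 - 9*(-7) = 27 + 63 = 90)
s = 7 (s = 2 + (11 - 6) = 2 + 5 = 7)
I(Z, j) = -4 + 90*Z*j (I(Z, j) = 2 + ((90*Z)*j - 6) = 2 + (90*Z*j - 6) = 2 + (-6 + 90*Z*j) = -4 + 90*Z*j)
s - (194 - (I(-1, 5) - 1*(-45))) = 7 - (194 - ((-4 + 90*(-1)*5) - 1*(-45))) = 7 - (194 - ((-4 - 450) + 45)) = 7 - (194 - (-454 + 45)) = 7 - (194 - 1*(-409)) = 7 - (194 + 409) = 7 - 1*603 = 7 - 603 = -596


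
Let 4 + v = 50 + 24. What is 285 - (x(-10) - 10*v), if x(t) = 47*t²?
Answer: -3715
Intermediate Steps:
v = 70 (v = -4 + (50 + 24) = -4 + 74 = 70)
285 - (x(-10) - 10*v) = 285 - (47*(-10)² - 10*70) = 285 - (47*100 - 700) = 285 - (4700 - 700) = 285 - 1*4000 = 285 - 4000 = -3715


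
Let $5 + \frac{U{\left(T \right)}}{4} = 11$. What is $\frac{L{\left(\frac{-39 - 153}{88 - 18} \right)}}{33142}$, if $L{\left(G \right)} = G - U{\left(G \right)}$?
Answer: $- \frac{468}{579985} \approx -0.00080692$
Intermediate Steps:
$U{\left(T \right)} = 24$ ($U{\left(T \right)} = -20 + 4 \cdot 11 = -20 + 44 = 24$)
$L{\left(G \right)} = -24 + G$ ($L{\left(G \right)} = G - 24 = -24 + G$)
$\frac{L{\left(\frac{-39 - 153}{88 - 18} \right)}}{33142} = \frac{-24 + \frac{-39 - 153}{88 - 18}}{33142} = \left(-24 - \frac{192}{70}\right) \frac{1}{33142} = \left(-24 - \frac{96}{35}\right) \frac{1}{33142} = \left(- \frac{936}{35}\right) \frac{1}{33142} = - \frac{468}{579985}$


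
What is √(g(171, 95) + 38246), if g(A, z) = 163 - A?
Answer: √38238 ≈ 195.55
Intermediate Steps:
√(g(171, 95) + 38246) = √((163 - 1*171) + 38246) = √((163 - 171) + 38246) = √(-8 + 38246) = √38238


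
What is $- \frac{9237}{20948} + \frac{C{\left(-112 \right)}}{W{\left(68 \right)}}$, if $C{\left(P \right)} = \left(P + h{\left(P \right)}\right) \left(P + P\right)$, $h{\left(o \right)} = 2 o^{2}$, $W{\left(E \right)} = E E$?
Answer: $- \frac{7327430965}{6053972} \approx -1210.4$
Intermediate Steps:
$W{\left(E \right)} = E^{2}$
$C{\left(P \right)} = 2 P \left(P + 2 P^{2}\right)$ ($C{\left(P \right)} = \left(P + 2 P^{2}\right) \left(P + P\right) = \left(P + 2 P^{2}\right) 2 P = 2 P \left(P + 2 P^{2}\right)$)
$- \frac{9237}{20948} + \frac{C{\left(-112 \right)}}{W{\left(68 \right)}} = - \frac{9237}{20948} + \frac{\left(-112\right)^{2} \left(2 + 4 \left(-112\right)\right)}{68^{2}} = \left(-9237\right) \frac{1}{20948} + \frac{12544 \left(2 - 448\right)}{4624} = - \frac{9237}{20948} + 12544 \left(-446\right) \frac{1}{4624} = - \frac{9237}{20948} - \frac{349664}{289} = - \frac{7327430965}{6053972}$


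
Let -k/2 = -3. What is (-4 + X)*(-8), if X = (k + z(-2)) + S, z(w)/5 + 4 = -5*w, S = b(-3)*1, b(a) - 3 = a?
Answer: -256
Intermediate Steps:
k = 6 (k = -2*(-3) = 6)
b(a) = 3 + a
S = 0 (S = (3 - 3)*1 = 0*1 = 0)
z(w) = -20 - 25*w (z(w) = -20 + 5*(-5*w) = -20 - 25*w)
X = 36 (X = (6 + (-20 - 25*(-2))) + 0 = (6 + (-20 + 50)) + 0 = (6 + 30) + 0 = 36 + 0 = 36)
(-4 + X)*(-8) = (-4 + 36)*(-8) = 32*(-8) = -256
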